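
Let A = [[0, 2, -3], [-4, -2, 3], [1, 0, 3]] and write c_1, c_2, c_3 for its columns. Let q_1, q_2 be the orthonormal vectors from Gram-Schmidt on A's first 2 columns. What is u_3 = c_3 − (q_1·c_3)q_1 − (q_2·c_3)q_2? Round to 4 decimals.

c_1 = (0, -4, 1); ‖c_1‖ = 4.1231, so q_1 = (0.0000, -0.9701, 0.2425).
q_1·c_2 = 0.0000·2 + (-0.9701)·(-2) + 0.2425·0 = 1.9403.
u_2 = c_2 − 1.9403·q_1 = (2.0000, -0.1176, -0.4706).
‖u_2‖ = 2.0580, so q_2 = (0.9718, -0.0572, -0.2287).
q_1·c_3 = 0.0000·(-3) + (-0.9701)·3 + 0.2425·3 = -2.1828; q_2·c_3 = 0.9718·(-3) + (-0.0572)·3 + (-0.2287)·3 = -3.7730.
u_3 = c_3 + 2.1828·q_1 + 3.7730·q_2 = (0.6667, 0.6667, 2.6667).

u_3 = (0.6667, 0.6667, 2.6667)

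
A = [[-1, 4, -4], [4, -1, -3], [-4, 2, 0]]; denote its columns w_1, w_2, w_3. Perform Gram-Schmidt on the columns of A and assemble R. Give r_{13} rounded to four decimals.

r_{13} = -1.3926

w_1 = (-1, 4, -4); ‖w_1‖ = 5.7446, so q_1 = (-0.1741, 0.6963, -0.6963).
r_{13} = q_1·w_3 = -1.3926.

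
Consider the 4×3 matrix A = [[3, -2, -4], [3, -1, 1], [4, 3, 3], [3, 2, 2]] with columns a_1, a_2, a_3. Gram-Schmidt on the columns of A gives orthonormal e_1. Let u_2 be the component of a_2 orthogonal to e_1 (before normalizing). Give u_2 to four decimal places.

a_1 = (3, 3, 4, 3); ‖a_1‖ = 6.5574, so e_1 = (0.4575, 0.4575, 0.6100, 0.4575).
e_1·a_2 = 0.4575·(-2) + 0.4575·(-1) + 0.6100·3 + 0.4575·2 = 1.3725.
u_2 = a_2 − 1.3725·e_1 = (-2.6279, -1.6279, 2.1628, 1.3721).

u_2 = (-2.6279, -1.6279, 2.1628, 1.3721)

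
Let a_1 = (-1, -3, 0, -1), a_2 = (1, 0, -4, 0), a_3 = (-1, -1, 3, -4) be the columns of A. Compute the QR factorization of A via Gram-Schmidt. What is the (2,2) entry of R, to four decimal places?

r_{22} = 4.1121

a_1 = (-1, -3, 0, -1); ‖a_1‖ = 3.3166, so e_1 = (-0.3015, -0.9045, 0.0000, -0.3015).
e_1·a_2 = (-0.3015)·1 + (-0.9045)·0 + 0.0000·(-4) + (-0.3015)·0 = -0.3015.
u_2 = a_2 + 0.3015·e_1 = (0.9091, -0.2727, -4.0000, -0.0909).
r_{22} = ‖u_2‖ = 4.1121.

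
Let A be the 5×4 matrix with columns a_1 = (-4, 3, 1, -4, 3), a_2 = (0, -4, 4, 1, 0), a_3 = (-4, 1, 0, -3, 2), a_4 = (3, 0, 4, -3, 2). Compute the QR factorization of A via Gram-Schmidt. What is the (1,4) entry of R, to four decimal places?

e_1 = a_1/‖a_1‖ = (-4, 3, 1, -4, 3)/7.1414 = (-0.5601, 0.4201, 0.1400, -0.5601, 0.4201).
r_{14} = e_1·a_4 = 1.4003.

r_{14} = 1.4003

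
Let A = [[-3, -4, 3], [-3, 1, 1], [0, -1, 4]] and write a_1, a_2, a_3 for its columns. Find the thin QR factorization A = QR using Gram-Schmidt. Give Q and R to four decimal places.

q_1 = a_1/‖a_1‖ = (-3, -3, 0)/4.2426 = (-0.7071, -0.7071, 0.0000).
r_{12} = q_1·a_2 = 2.1213.
u_2 = a_2 − 2.1213·q_1 = (-2.5000, 2.5000, -1.0000).
‖u_2‖ = 3.6742, so q_2 = (-0.6804, 0.6804, -0.2722).
r_{13} = q_1·a_3 = -2.8284; r_{23} = q_2·a_3 = -2.4495.
u_3 = a_3 + 2.8284·q_1 + 2.4495·q_2 = (-0.6667, 0.6667, 3.3333).
‖u_3‖ = 3.4641, so q_3 = (-0.1925, 0.1925, 0.9623).

Q = [[-0.7071, -0.6804, -0.1925], [-0.7071, 0.6804, 0.1925], [0.0000, -0.2722, 0.9623]], R = [[4.2426, 2.1213, -2.8284], [0.0000, 3.6742, -2.4495], [0.0000, 0.0000, 3.4641]]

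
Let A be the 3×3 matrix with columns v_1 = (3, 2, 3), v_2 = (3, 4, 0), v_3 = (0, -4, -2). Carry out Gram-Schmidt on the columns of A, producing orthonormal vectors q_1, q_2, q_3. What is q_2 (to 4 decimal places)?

v_1 = (3, 2, 3); ‖v_1‖ = 4.6904, so q_1 = (0.6396, 0.4264, 0.6396).
q_1·v_2 = 0.6396·3 + 0.4264·4 + 0.6396·0 = 3.6244.
u_2 = v_2 − 3.6244·q_1 = (0.6818, 2.4545, -2.3182).
‖u_2‖ = 3.4444, so q_2 = (0.1980, 0.7126, -0.6730).

q_2 = (0.1980, 0.7126, -0.6730)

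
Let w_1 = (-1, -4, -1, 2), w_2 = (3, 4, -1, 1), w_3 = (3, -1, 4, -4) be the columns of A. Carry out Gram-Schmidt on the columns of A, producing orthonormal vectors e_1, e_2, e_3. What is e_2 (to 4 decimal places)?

e_2 = (0.5798, 0.2783, -0.4407, 0.6262)

w_1 = (-1, -4, -1, 2); ‖w_1‖ = 4.6904, so e_1 = (-0.2132, -0.8528, -0.2132, 0.4264).
e_1·w_2 = (-0.2132)·3 + (-0.8528)·4 + (-0.2132)·(-1) + 0.4264·1 = -3.4112.
u_2 = w_2 + 3.4112·e_1 = (2.2727, 1.0909, -1.7273, 2.4545).
‖u_2‖ = 3.9196, so e_2 = (0.5798, 0.2783, -0.4407, 0.6262).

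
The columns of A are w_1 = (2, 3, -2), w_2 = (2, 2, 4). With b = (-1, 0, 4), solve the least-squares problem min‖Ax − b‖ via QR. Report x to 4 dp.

x = (-0.6634, 0.6386)

q_1 = w_1/‖w_1‖ = (2, 3, -2)/4.1231 = (0.4851, 0.7276, -0.4851).
r_{12} = q_1·w_2 = 0.4851.
u_2 = w_2 − 0.4851·q_1 = (1.7647, 1.6471, 4.2353).
‖u_2‖ = 4.8749, so q_2 = (0.3620, 0.3379, 0.8688).
Qᵀb = (-2.4254, 3.1132).
Back-substitute: x_2 = 3.1132/4.8749 = 0.6386.
x_1 = (-2.4254 − 0.4851·0.6386)/4.1231 = -0.6634.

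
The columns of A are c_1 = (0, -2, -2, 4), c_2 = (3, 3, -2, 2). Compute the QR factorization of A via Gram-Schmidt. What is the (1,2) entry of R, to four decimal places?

c_1 = (0, -2, -2, 4); ‖c_1‖ = 4.8990, so e_1 = (0.0000, -0.4082, -0.4082, 0.8165).
r_{12} = e_1·c_2 = 1.2247.

r_{12} = 1.2247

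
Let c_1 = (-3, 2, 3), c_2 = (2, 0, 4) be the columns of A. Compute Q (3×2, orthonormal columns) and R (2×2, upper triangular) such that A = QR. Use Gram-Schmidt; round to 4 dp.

c_1 = (-3, 2, 3); ‖c_1‖ = 4.6904, so e_1 = (-0.6396, 0.4264, 0.6396).
e_1·c_2 = (-0.6396)·2 + 0.4264·0 + 0.6396·4 = 1.2792.
u_2 = c_2 − 1.2792·e_1 = (2.8182, -0.5455, 3.1818).
‖u_2‖ = 4.2853, so e_2 = (0.6576, -0.1273, 0.7425).

Q = [[-0.6396, 0.6576], [0.4264, -0.1273], [0.6396, 0.7425]], R = [[4.6904, 1.2792], [0.0000, 4.2853]]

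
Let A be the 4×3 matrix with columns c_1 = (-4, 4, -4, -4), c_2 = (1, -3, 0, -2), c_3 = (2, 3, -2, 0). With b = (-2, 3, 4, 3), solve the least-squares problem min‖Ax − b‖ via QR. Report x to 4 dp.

x = (-0.1993, -1.6950, -0.7337)

c_1 = (-4, 4, -4, -4); ‖c_1‖ = 8.0000, so e_1 = (-0.5000, 0.5000, -0.5000, -0.5000).
e_1·c_2 = (-0.5000)·1 + 0.5000·(-3) + (-0.5000)·0 + (-0.5000)·(-2) = -1.0000.
u_2 = c_2 + 1.0000·e_1 = (0.5000, -2.5000, -0.5000, -2.5000).
‖u_2‖ = 3.6056, so e_2 = (0.1387, -0.6934, -0.1387, -0.6934).
e_1·c_3 = (-0.5000)·2 + 0.5000·3 + (-0.5000)·(-2) + (-0.5000)·0 = 1.5000; e_2·c_3 = 0.1387·2 + (-0.6934)·3 + (-0.1387)·(-2) + (-0.6934)·0 = -1.5254.
u_3 = c_3 − 1.5000·e_1 + 1.5254·e_2 = (2.9615, 1.1923, -1.4615, -0.3077).
‖u_3‖ = 3.5246, so e_3 = (0.8402, 0.3383, -0.4147, -0.0873).
Qᵀb = (-1.0000, -4.9923, -2.5862).
Back-substitute: x_3 = -2.5862/3.5246 = -0.7337.
x_2 = (-4.9923 + 1.5254·(-0.7337))/3.6056 = -1.6950.
x_1 = (-1.0000 + 1.0000·(-1.6950) − 1.5000·(-0.7337))/8.0000 = -0.1993.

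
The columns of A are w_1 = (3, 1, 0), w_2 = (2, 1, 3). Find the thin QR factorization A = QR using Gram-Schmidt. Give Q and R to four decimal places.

Q = [[0.9487, -0.0331], [0.3162, 0.0994], [0.0000, 0.9945]], R = [[3.1623, 2.2136], [0.0000, 3.0166]]

w_1 = (3, 1, 0); ‖w_1‖ = 3.1623, so e_1 = (0.9487, 0.3162, 0.0000).
e_1·w_2 = 0.9487·2 + 0.3162·1 + 0.0000·3 = 2.2136.
u_2 = w_2 − 2.2136·e_1 = (-0.1000, 0.3000, 3.0000).
‖u_2‖ = 3.0166, so e_2 = (-0.0331, 0.0994, 0.9945).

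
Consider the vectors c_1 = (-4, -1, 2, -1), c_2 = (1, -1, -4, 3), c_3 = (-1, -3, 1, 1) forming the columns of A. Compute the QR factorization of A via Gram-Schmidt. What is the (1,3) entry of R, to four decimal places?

r_{13} = 1.7056

e_1 = c_1/‖c_1‖ = (-4, -1, 2, -1)/4.6904 = (-0.8528, -0.2132, 0.4264, -0.2132).
r_{13} = e_1·c_3 = 1.7056.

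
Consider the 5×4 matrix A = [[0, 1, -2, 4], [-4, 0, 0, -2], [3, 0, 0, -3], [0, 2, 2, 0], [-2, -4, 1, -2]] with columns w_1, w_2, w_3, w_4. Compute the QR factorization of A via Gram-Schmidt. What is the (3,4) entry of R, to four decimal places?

r_{34} = -3.0195

w_1 = (0, -4, 3, 0, -2); ‖w_1‖ = 5.3852, so e_1 = (0.0000, -0.7428, 0.5571, 0.0000, -0.3714).
e_1·w_2 = 0.0000·1 + (-0.7428)·0 + 0.5571·0 + 0.0000·2 + (-0.3714)·(-4) = 1.4856.
u_2 = w_2 − 1.4856·e_1 = (1.0000, 1.1034, -0.8276, 2.0000, -3.4483).
‖u_2‖ = 4.3351, so e_2 = (0.2307, 0.2545, -0.1909, 0.4614, -0.7954).
e_1·w_3 = 0.0000·(-2) + (-0.7428)·0 + 0.5571·0 + 0.0000·2 + (-0.3714)·1 = -0.3714; e_2·w_3 = 0.2307·(-2) + 0.2545·0 + (-0.1909)·0 + 0.4614·2 + (-0.7954)·1 = -0.3341.
u_3 = w_3 + 0.3714·e_1 + 0.3341·e_2 = (-1.9229, -0.1908, 0.1431, 2.1541, 0.5963).
‖u_3‖ = 2.9581, so e_3 = (-0.6501, -0.0645, 0.0484, 0.7282, 0.2016).
r_{34} = e_3·w_4 = -3.0195.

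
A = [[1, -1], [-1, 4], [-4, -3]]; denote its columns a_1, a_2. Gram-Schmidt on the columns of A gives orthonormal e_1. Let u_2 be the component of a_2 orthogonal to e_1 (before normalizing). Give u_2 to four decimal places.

u_2 = (-1.3889, 4.3889, -1.4444)

a_1 = (1, -1, -4); ‖a_1‖ = 4.2426, so e_1 = (0.2357, -0.2357, -0.9428).
e_1·a_2 = 0.2357·(-1) + (-0.2357)·4 + (-0.9428)·(-3) = 1.6499.
u_2 = a_2 − 1.6499·e_1 = (-1.3889, 4.3889, -1.4444).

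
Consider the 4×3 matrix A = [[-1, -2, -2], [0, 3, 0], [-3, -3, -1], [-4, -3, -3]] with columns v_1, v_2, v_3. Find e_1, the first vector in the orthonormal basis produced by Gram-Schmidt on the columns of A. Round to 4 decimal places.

e_1 = (-0.1961, 0.0000, -0.5883, -0.7845)

v_1 = (-1, 0, -3, -4); ‖v_1‖ = 5.0990, so e_1 = (-0.1961, 0.0000, -0.5883, -0.7845).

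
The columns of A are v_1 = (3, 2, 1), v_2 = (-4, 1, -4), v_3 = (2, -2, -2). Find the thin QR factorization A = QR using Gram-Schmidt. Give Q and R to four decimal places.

Q = [[0.8018, -0.2294, 0.5518], [0.5345, 0.6882, -0.4905], [0.2673, -0.6882, -0.6745]], R = [[3.7417, -3.7417, 0.0000], [0.0000, 4.3589, -0.4588], [0.0000, 0.0000, 3.4336]]

v_1 = (3, 2, 1); ‖v_1‖ = 3.7417, so q_1 = (0.8018, 0.5345, 0.2673).
q_1·v_2 = 0.8018·(-4) + 0.5345·1 + 0.2673·(-4) = -3.7417.
u_2 = v_2 + 3.7417·q_1 = (-1.0000, 3.0000, -3.0000).
‖u_2‖ = 4.3589, so q_2 = (-0.2294, 0.6882, -0.6882).
q_1·v_3 = 0.8018·2 + 0.5345·(-2) + 0.2673·(-2) = 0.0000; q_2·v_3 = (-0.2294)·2 + 0.6882·(-2) + (-0.6882)·(-2) = -0.4588.
u_3 = v_3 + 0.0000·q_1 + 0.4588·q_2 = (1.8947, -1.6842, -2.3158).
‖u_3‖ = 3.4336, so q_3 = (0.5518, -0.4905, -0.6745).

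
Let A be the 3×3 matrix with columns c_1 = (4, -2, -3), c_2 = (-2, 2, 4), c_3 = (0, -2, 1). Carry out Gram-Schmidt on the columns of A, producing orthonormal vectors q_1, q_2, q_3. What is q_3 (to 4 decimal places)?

c_1 = (4, -2, -3); ‖c_1‖ = 5.3852, so q_1 = (0.7428, -0.3714, -0.5571).
q_1·c_2 = 0.7428·(-2) + (-0.3714)·2 + (-0.5571)·4 = -4.4567.
u_2 = c_2 + 4.4567·q_1 = (1.3103, 0.3448, 1.5172).
‖u_2‖ = 2.0342, so q_2 = (0.6442, 0.1695, 0.7459).
q_1·c_3 = 0.7428·0 + (-0.3714)·(-2) + (-0.5571)·1 = 0.1857; q_2·c_3 = 0.6442·0 + 0.1695·(-2) + 0.7459·1 = 0.4068.
u_3 = c_3 − 0.1857·q_1 − 0.4068·q_2 = (-0.4000, -2.0000, 0.8000).
‖u_3‖ = 2.1909, so q_3 = (-0.1826, -0.9129, 0.3651).

q_3 = (-0.1826, -0.9129, 0.3651)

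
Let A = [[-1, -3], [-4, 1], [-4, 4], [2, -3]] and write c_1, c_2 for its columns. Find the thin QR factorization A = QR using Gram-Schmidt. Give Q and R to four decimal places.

c_1 = (-1, -4, -4, 2); ‖c_1‖ = 6.0828, so e_1 = (-0.1644, -0.6576, -0.6576, 0.3288).
e_1·c_2 = (-0.1644)·(-3) + (-0.6576)·1 + (-0.6576)·4 + 0.3288·(-3) = -3.7812.
u_2 = c_2 + 3.7812·e_1 = (-3.6216, -1.4865, 1.5135, -1.7568).
‖u_2‖ = 4.5500, so e_2 = (-0.7960, -0.3267, 0.3326, -0.3861).

Q = [[-0.1644, -0.7960], [-0.6576, -0.3267], [-0.6576, 0.3326], [0.3288, -0.3861]], R = [[6.0828, -3.7812], [0.0000, 4.5500]]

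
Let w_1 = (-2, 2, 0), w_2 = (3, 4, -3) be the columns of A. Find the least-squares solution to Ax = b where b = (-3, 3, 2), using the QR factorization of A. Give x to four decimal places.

x = (1.5448, -0.1791)

q_1 = w_1/‖w_1‖ = (-2, 2, 0)/2.8284 = (-0.7071, 0.7071, 0.0000).
r_{12} = q_1·w_2 = 0.7071.
u_2 = w_2 − 0.7071·q_1 = (3.5000, 3.5000, -3.0000).
‖u_2‖ = 5.7879, so q_2 = (0.6047, 0.6047, -0.5183).
Qᵀb = (4.2426, -1.0366).
Back-substitute: x_2 = -1.0366/5.7879 = -0.1791.
x_1 = (4.2426 − 0.7071·(-0.1791))/2.8284 = 1.5448.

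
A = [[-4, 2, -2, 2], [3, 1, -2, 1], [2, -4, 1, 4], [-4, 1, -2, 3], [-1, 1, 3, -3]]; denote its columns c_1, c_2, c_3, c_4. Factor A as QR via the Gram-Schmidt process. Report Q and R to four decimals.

Q = [[-0.5898, 0.1088, -0.2493, 0.3133], [0.4423, 0.5442, -0.4296, 0.5570], [0.2949, -0.8054, -0.1157, 0.4874], [-0.5898, -0.1415, -0.3294, 0.2089], [-0.1474, 0.1524, 0.7946, 0.5570]], R = [[6.7823, -2.6540, 1.3270, -0.8847], [0.0000, 3.9946, -1.3714, -3.3415], [0.0000, 0.0000, 4.2847, -4.7632], [0.0000, 0.0000, 0.0000, 2.0889]]

c_1 = (-4, 3, 2, -4, -1); ‖c_1‖ = 6.7823, so e_1 = (-0.5898, 0.4423, 0.2949, -0.5898, -0.1474).
e_1·c_2 = (-0.5898)·2 + 0.4423·1 + 0.2949·(-4) + (-0.5898)·1 + (-0.1474)·1 = -2.6540.
u_2 = c_2 + 2.6540·e_1 = (0.4348, 2.1739, -3.2174, -0.5652, 0.6087).
‖u_2‖ = 3.9946, so e_2 = (0.1088, 0.5442, -0.8054, -0.1415, 0.1524).
e_1·c_3 = (-0.5898)·(-2) + 0.4423·(-2) + 0.2949·1 + (-0.5898)·(-2) + (-0.1474)·3 = 1.3270; e_2·c_3 = 0.1088·(-2) + 0.5442·(-2) + (-0.8054)·1 + (-0.1415)·(-2) + 0.1524·3 = -1.3714.
u_3 = c_3 − 1.3270·e_1 + 1.3714·e_2 = (-1.0681, -1.8406, -0.4959, -1.4114, 3.4046).
‖u_3‖ = 4.2847, so e_3 = (-0.2493, -0.4296, -0.1157, -0.3294, 0.7946).
e_1·c_4 = (-0.5898)·2 + 0.4423·1 + 0.2949·4 + (-0.5898)·3 + (-0.1474)·(-3) = -0.8847; e_2·c_4 = 0.1088·2 + 0.5442·1 + (-0.8054)·4 + (-0.1415)·3 + 0.1524·(-3) = -3.3415; e_3·c_4 = (-0.2493)·2 + (-0.4296)·1 + (-0.1157)·4 + (-0.3294)·3 + 0.7946·(-3) = -4.7632.
u_4 = c_4 + 0.8847·e_1 + 3.3415·e_2 + 4.7632·e_3 = (0.6545, 1.1636, 1.0182, 0.4364, 1.1636).
‖u_4‖ = 2.0889, so e_4 = (0.3133, 0.5570, 0.4874, 0.2089, 0.5570).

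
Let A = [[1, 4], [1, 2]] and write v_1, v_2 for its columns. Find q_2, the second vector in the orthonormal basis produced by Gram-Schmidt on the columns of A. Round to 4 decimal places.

q_1 = v_1/‖v_1‖ = (1, 1)/1.4142 = (0.7071, 0.7071).
r_{12} = q_1·v_2 = 4.2426.
u_2 = v_2 − 4.2426·q_1 = (1.0000, -1.0000).
‖u_2‖ = 1.4142, so q_2 = (0.7071, -0.7071).

q_2 = (0.7071, -0.7071)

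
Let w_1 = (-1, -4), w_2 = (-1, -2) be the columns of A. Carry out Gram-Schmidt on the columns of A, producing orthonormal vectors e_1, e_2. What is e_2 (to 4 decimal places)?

e_1 = w_1/‖w_1‖ = (-1, -4)/4.1231 = (-0.2425, -0.9701).
r_{12} = e_1·w_2 = 2.1828.
u_2 = w_2 − 2.1828·e_1 = (-0.4706, 0.1176).
‖u_2‖ = 0.4851, so e_2 = (-0.9701, 0.2425).

e_2 = (-0.9701, 0.2425)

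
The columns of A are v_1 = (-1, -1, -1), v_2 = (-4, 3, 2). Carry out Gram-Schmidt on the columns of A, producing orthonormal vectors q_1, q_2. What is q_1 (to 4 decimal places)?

q_1 = (-0.5774, -0.5774, -0.5774)

v_1 = (-1, -1, -1); ‖v_1‖ = 1.7321, so q_1 = (-0.5774, -0.5774, -0.5774).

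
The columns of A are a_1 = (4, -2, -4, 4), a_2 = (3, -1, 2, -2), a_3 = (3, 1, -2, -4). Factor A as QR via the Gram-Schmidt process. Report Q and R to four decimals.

Q = [[0.5547, 0.7450, 0.1545], [-0.2774, -0.2544, 0.3862], [-0.5547, 0.4361, -0.6621], [0.5547, -0.4361, -0.6234]], R = [[7.2111, -0.2774, 0.2774], [0.0000, 4.2336, 2.8527], [0.0000, 0.0000, 4.6675]]

e_1 = a_1/‖a_1‖ = (4, -2, -4, 4)/7.2111 = (0.5547, -0.2774, -0.5547, 0.5547).
r_{12} = e_1·a_2 = -0.2774.
u_2 = a_2 + 0.2774·e_1 = (3.1538, -1.0769, 1.8462, -1.8462).
‖u_2‖ = 4.2336, so e_2 = (0.7450, -0.2544, 0.4361, -0.4361).
r_{13} = e_1·a_3 = 0.2774; r_{23} = e_2·a_3 = 2.8527.
u_3 = a_3 − 0.2774·e_1 − 2.8527·e_2 = (0.7210, 1.8026, -3.0901, -2.9099).
‖u_3‖ = 4.6675, so e_3 = (0.1545, 0.3862, -0.6621, -0.6234).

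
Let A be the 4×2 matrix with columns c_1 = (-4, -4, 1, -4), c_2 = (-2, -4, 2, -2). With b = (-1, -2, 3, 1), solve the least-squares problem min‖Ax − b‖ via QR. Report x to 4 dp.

c_1 = (-4, -4, 1, -4); ‖c_1‖ = 7.0000, so q_1 = (-0.5714, -0.5714, 0.1429, -0.5714).
q_1·c_2 = (-0.5714)·(-2) + (-0.5714)·(-4) + 0.1429·2 + (-0.5714)·(-2) = 4.8571.
u_2 = c_2 − 4.8571·q_1 = (0.7755, -1.2245, 1.3061, 0.7755).
‖u_2‖ = 2.0996, so q_2 = (0.3694, -0.5832, 0.6221, 0.3694).
Qᵀb = (1.5714, 3.0327).
Back-substitute: x_2 = 3.0327/2.0996 = 1.4444.
x_1 = (1.5714 − 4.8571·1.4444)/7.0000 = -0.7778.

x = (-0.7778, 1.4444)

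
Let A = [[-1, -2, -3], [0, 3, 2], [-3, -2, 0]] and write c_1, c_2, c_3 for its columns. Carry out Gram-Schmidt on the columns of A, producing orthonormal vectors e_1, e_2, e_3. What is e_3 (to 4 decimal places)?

e_1 = c_1/‖c_1‖ = (-1, 0, -3)/3.1623 = (-0.3162, 0.0000, -0.9487).
r_{12} = e_1·c_2 = 2.5298.
u_2 = c_2 − 2.5298·e_1 = (-1.2000, 3.0000, 0.4000).
‖u_2‖ = 3.2558, so e_2 = (-0.3686, 0.9214, 0.1229).
r_{13} = e_1·c_3 = 0.9487; r_{23} = e_2·c_3 = 2.9486.
u_3 = c_3 − 0.9487·e_1 − 2.9486·e_2 = (-1.6132, -0.7170, 0.5377).
‖u_3‖ = 1.8454, so e_3 = (-0.8742, -0.3885, 0.2914).

e_3 = (-0.8742, -0.3885, 0.2914)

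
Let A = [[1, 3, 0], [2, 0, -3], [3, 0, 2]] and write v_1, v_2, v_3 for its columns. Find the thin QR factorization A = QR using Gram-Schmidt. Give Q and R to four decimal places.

v_1 = (1, 2, 3); ‖v_1‖ = 3.7417, so e_1 = (0.2673, 0.5345, 0.8018).
e_1·v_2 = 0.2673·3 + 0.5345·0 + 0.8018·0 = 0.8018.
u_2 = v_2 − 0.8018·e_1 = (2.7857, -0.4286, -0.6429).
‖u_2‖ = 2.8909, so e_2 = (0.9636, -0.1482, -0.2224).
e_1·v_3 = 0.2673·0 + 0.5345·(-3) + 0.8018·2 = 0.0000; e_2·v_3 = 0.9636·0 + (-0.1482)·(-3) + (-0.2224)·2 = 0.0000.
u_3 = v_3 + 0.0000·e_1 + 0.0000·e_2 = (0.0000, -3.0000, 2.0000).
‖u_3‖ = 3.6056, so e_3 = (0.0000, -0.8321, 0.5547).

Q = [[0.2673, 0.9636, 0.0000], [0.5345, -0.1482, -0.8321], [0.8018, -0.2224, 0.5547]], R = [[3.7417, 0.8018, 0.0000], [0.0000, 2.8909, 0.0000], [0.0000, 0.0000, 3.6056]]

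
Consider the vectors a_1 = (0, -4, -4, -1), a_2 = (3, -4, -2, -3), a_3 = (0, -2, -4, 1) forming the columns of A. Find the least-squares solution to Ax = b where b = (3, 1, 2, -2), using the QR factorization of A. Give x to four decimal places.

x = (-1.2668, 1.0214, 0.1836)

e_1 = a_1/‖a_1‖ = (0, -4, -4, -1)/5.7446 = (0.0000, -0.6963, -0.6963, -0.1741).
r_{12} = e_1·a_2 = 4.7001.
u_2 = a_2 − 4.7001·e_1 = (3.0000, -0.7273, 1.2727, -2.1818).
‖u_2‖ = 3.9886, so e_2 = (0.7521, -0.1823, 0.3191, -0.5470).
r_{13} = e_1·a_3 = 4.0038; r_{23} = e_2·a_3 = -1.4587.
u_3 = a_3 − 4.0038·e_1 + 1.4587·e_2 = (1.0971, 0.5219, -0.7467, 0.8990).
‖u_3‖ = 1.6858, so e_3 = (0.6508, 0.3096, -0.4429, 0.5333).
Qᵀb = (-1.7408, 3.8063, 0.3096).
Back-substitute: x_3 = 0.3096/1.6858 = 0.1836.
x_2 = (3.8063 + 1.4587·0.1836)/3.9886 = 1.0214.
x_1 = (-1.7408 − 4.7001·1.0214 − 4.0038·0.1836)/5.7446 = -1.2668.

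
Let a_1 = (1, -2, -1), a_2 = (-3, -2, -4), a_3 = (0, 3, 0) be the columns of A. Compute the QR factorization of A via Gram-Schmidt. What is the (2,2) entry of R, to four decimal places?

a_1 = (1, -2, -1); ‖a_1‖ = 2.4495, so q_1 = (0.4082, -0.8165, -0.4082).
q_1·a_2 = 0.4082·(-3) + (-0.8165)·(-2) + (-0.4082)·(-4) = 2.0412.
u_2 = a_2 − 2.0412·q_1 = (-3.8333, -0.3333, -3.1667).
r_{22} = ‖u_2‖ = 4.9833.

r_{22} = 4.9833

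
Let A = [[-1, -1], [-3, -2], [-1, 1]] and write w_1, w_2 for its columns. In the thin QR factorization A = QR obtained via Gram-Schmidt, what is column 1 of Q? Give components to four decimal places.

w_1 = (-1, -3, -1); ‖w_1‖ = 3.3166, so q_1 = (-0.3015, -0.9045, -0.3015).

q_1 = (-0.3015, -0.9045, -0.3015)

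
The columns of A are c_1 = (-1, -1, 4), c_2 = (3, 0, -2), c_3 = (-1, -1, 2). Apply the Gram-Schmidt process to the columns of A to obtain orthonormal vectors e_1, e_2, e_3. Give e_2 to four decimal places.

e_1 = c_1/‖c_1‖ = (-1, -1, 4)/4.2426 = (-0.2357, -0.2357, 0.9428).
r_{12} = e_1·c_2 = -2.5927.
u_2 = c_2 + 2.5927·e_1 = (2.3889, -0.6111, 0.4444).
‖u_2‖ = 2.5055, so e_2 = (0.9534, -0.2439, 0.1774).

e_2 = (0.9534, -0.2439, 0.1774)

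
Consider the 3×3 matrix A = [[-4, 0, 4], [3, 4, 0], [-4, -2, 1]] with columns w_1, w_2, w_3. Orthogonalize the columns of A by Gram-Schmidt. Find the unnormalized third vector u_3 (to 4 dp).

w_1 = (-4, 3, -4); ‖w_1‖ = 6.4031, so q_1 = (-0.6247, 0.4685, -0.6247).
q_1·w_2 = (-0.6247)·0 + 0.4685·4 + (-0.6247)·(-2) = 3.1235.
u_2 = w_2 − 3.1235·q_1 = (1.9512, 2.5366, -0.0488).
‖u_2‖ = 3.2006, so q_2 = (0.6096, 0.7925, -0.0152).
q_1·w_3 = (-0.6247)·4 + 0.4685·0 + (-0.6247)·1 = -3.1235; q_2·w_3 = 0.6096·4 + 0.7925·0 + (-0.0152)·1 = 2.4233.
u_3 = w_3 + 3.1235·q_1 − 2.4233·q_2 = (0.5714, -0.4571, -0.9143).

u_3 = (0.5714, -0.4571, -0.9143)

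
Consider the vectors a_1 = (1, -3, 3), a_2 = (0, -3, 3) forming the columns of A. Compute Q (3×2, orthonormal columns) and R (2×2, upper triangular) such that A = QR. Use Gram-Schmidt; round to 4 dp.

Q = [[0.2294, -0.9733], [-0.6882, -0.1622], [0.6882, 0.1622]], R = [[4.3589, 4.1295], [0.0000, 0.9733]]

a_1 = (1, -3, 3); ‖a_1‖ = 4.3589, so e_1 = (0.2294, -0.6882, 0.6882).
e_1·a_2 = 0.2294·0 + (-0.6882)·(-3) + 0.6882·3 = 4.1295.
u_2 = a_2 − 4.1295·e_1 = (-0.9474, -0.1579, 0.1579).
‖u_2‖ = 0.9733, so e_2 = (-0.9733, -0.1622, 0.1622).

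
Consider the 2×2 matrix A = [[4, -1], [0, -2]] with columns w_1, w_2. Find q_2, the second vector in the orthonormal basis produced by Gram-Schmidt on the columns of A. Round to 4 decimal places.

w_1 = (4, 0); ‖w_1‖ = 4.0000, so q_1 = (1.0000, 0.0000).
q_1·w_2 = 1.0000·(-1) + 0.0000·(-2) = -1.0000.
u_2 = w_2 + 1.0000·q_1 = (0.0000, -2.0000).
‖u_2‖ = 2.0000, so q_2 = (0.0000, -1.0000).

q_2 = (0.0000, -1.0000)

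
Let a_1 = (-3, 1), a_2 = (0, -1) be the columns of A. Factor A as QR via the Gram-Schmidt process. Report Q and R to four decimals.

Q = [[-0.9487, -0.3162], [0.3162, -0.9487]], R = [[3.1623, -0.3162], [0.0000, 0.9487]]

q_1 = a_1/‖a_1‖ = (-3, 1)/3.1623 = (-0.9487, 0.3162).
r_{12} = q_1·a_2 = -0.3162.
u_2 = a_2 + 0.3162·q_1 = (-0.3000, -0.9000).
‖u_2‖ = 0.9487, so q_2 = (-0.3162, -0.9487).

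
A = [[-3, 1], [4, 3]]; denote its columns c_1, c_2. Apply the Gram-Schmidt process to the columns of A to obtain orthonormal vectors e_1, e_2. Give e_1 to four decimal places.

c_1 = (-3, 4); ‖c_1‖ = 5.0000, so e_1 = (-0.6000, 0.8000).

e_1 = (-0.6000, 0.8000)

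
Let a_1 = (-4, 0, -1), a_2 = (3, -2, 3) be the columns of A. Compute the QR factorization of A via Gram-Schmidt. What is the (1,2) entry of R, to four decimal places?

a_1 = (-4, 0, -1); ‖a_1‖ = 4.1231, so e_1 = (-0.9701, 0.0000, -0.2425).
r_{12} = e_1·a_2 = -3.6380.

r_{12} = -3.6380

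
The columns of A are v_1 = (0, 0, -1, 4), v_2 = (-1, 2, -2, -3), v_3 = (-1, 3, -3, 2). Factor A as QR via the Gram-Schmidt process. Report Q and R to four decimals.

Q = [[0.0000, -0.2873, 0.1172], [0.0000, 0.5745, 0.8152], [-0.2425, -0.7435, 0.5503], [0.9701, -0.1859, 0.1376]], R = [[4.1231, -2.4254, 2.6679], [0.0000, 3.4810, 3.8697], [0.0000, 0.0000, 0.9528]]

v_1 = (0, 0, -1, 4); ‖v_1‖ = 4.1231, so e_1 = (0.0000, 0.0000, -0.2425, 0.9701).
e_1·v_2 = 0.0000·(-1) + 0.0000·2 + (-0.2425)·(-2) + 0.9701·(-3) = -2.4254.
u_2 = v_2 + 2.4254·e_1 = (-1.0000, 2.0000, -2.5882, -0.6471).
‖u_2‖ = 3.4810, so e_2 = (-0.2873, 0.5745, -0.7435, -0.1859).
e_1·v_3 = 0.0000·(-1) + 0.0000·3 + (-0.2425)·(-3) + 0.9701·2 = 2.6679; e_2·v_3 = (-0.2873)·(-1) + 0.5745·3 + (-0.7435)·(-3) + (-0.1859)·2 = 3.8697.
u_3 = v_3 − 2.6679·e_1 − 3.8697·e_2 = (0.1117, 0.7767, 0.5243, 0.1311).
‖u_3‖ = 0.9528, so e_3 = (0.1172, 0.8152, 0.5503, 0.1376).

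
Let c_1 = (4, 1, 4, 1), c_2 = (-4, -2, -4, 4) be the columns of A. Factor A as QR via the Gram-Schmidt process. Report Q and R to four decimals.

Q = [[0.6860, -0.0931], [0.1715, -0.2212], [0.6860, -0.0931], [0.1715, 0.9663]], R = [[5.8310, -5.1450], [0.0000, 5.0527]]

e_1 = c_1/‖c_1‖ = (4, 1, 4, 1)/5.8310 = (0.6860, 0.1715, 0.6860, 0.1715).
r_{12} = e_1·c_2 = -5.1450.
u_2 = c_2 + 5.1450·e_1 = (-0.4706, -1.1176, -0.4706, 4.8824).
‖u_2‖ = 5.0527, so e_2 = (-0.0931, -0.2212, -0.0931, 0.9663).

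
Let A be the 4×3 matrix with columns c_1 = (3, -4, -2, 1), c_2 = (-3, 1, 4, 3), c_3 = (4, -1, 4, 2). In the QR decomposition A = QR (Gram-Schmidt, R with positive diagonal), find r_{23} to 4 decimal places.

e_1 = c_1/‖c_1‖ = (3, -4, -2, 1)/5.4772 = (0.5477, -0.7303, -0.3651, 0.1826).
r_{12} = e_1·c_2 = -3.2863.
u_2 = c_2 + 3.2863·e_1 = (-1.2000, -1.4000, 2.8000, 3.6000).
‖u_2‖ = 4.9193, so e_2 = (-0.2439, -0.2846, 0.5692, 0.7318).
r_{23} = e_2·c_3 = 3.0492.

r_{23} = 3.0492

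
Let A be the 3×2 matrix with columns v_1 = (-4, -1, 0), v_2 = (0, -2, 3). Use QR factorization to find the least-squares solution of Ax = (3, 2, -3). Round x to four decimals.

x = (-0.7189, -0.8894)

q_1 = v_1/‖v_1‖ = (-4, -1, 0)/4.1231 = (-0.9701, -0.2425, 0.0000).
r_{12} = q_1·v_2 = 0.4851.
u_2 = v_2 − 0.4851·q_1 = (0.4706, -1.8824, 3.0000).
‖u_2‖ = 3.5728, so q_2 = (0.1317, -0.5269, 0.8397).
Qᵀb = (-3.3955, -3.1776).
Back-substitute: x_2 = -3.1776/3.5728 = -0.8894.
x_1 = (-3.3955 − 0.4851·(-0.8894))/4.1231 = -0.7189.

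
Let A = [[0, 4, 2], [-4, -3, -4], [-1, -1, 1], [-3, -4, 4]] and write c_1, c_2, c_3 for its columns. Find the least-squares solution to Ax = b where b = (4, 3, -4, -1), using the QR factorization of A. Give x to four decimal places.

c_1 = (0, -4, -1, -3); ‖c_1‖ = 5.0990, so e_1 = (0.0000, -0.7845, -0.1961, -0.5883).
e_1·c_2 = 0.0000·4 + (-0.7845)·(-3) + (-0.1961)·(-1) + (-0.5883)·(-4) = 4.9029.
u_2 = c_2 − 4.9029·e_1 = (4.0000, 0.8462, -0.0385, -1.1154).
‖u_2‖ = 4.2381, so e_2 = (0.9438, 0.1997, -0.0091, -0.2632).
e_1·c_3 = 0.0000·2 + (-0.7845)·(-4) + (-0.1961)·1 + (-0.5883)·4 = 0.5883; e_2·c_3 = 0.9438·2 + 0.1997·(-4) + (-0.0091)·1 + (-0.2632)·4 = 0.0272.
u_3 = c_3 − 0.5883·e_1 − 0.0272·e_2 = (1.9743, -3.5439, 1.1156, 4.3533).
‖u_3‖ = 6.0542, so e_3 = (0.3261, -0.5854, 0.1843, 0.7191).
Qᵀb = (-0.9806, 4.6737, -1.9078).
Back-substitute: x_3 = -1.9078/6.0542 = -0.3151.
x_2 = (4.6737 − 0.0272·(-0.3151))/4.2381 = 1.1048.
x_1 = (-0.9806 − 4.9029·1.1048 − 0.5883·(-0.3151))/5.0990 = -1.2183.

x = (-1.2183, 1.1048, -0.3151)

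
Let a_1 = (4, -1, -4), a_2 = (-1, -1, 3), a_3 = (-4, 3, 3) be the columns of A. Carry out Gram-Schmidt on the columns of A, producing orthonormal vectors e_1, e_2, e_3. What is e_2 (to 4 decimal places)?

e_2 = (0.4001, -0.7113, 0.5779)

e_1 = a_1/‖a_1‖ = (4, -1, -4)/5.7446 = (0.6963, -0.1741, -0.6963).
r_{12} = e_1·a_2 = -2.6112.
u_2 = a_2 + 2.6112·e_1 = (0.8182, -1.4545, 1.1818).
‖u_2‖ = 2.0449, so e_2 = (0.4001, -0.7113, 0.5779).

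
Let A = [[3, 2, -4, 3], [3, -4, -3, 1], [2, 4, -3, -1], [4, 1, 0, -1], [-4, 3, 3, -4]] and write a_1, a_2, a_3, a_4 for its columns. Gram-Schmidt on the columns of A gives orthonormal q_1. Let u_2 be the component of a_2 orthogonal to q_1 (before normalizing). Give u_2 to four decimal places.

a_1 = (3, 3, 2, 4, -4); ‖a_1‖ = 7.3485, so q_1 = (0.4082, 0.4082, 0.2722, 0.5443, -0.5443).
q_1·a_2 = 0.4082·2 + 0.4082·(-4) + 0.2722·4 + 0.5443·1 + (-0.5443)·3 = -0.8165.
u_2 = a_2 + 0.8165·q_1 = (2.3333, -3.6667, 4.2222, 1.4444, 2.5556).

u_2 = (2.3333, -3.6667, 4.2222, 1.4444, 2.5556)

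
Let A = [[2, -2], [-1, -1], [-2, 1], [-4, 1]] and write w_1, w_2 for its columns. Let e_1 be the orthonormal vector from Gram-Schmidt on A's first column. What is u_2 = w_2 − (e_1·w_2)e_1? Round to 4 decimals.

w_1 = (2, -1, -2, -4); ‖w_1‖ = 5.0000, so e_1 = (0.4000, -0.2000, -0.4000, -0.8000).
e_1·w_2 = 0.4000·(-2) + (-0.2000)·(-1) + (-0.4000)·1 + (-0.8000)·1 = -1.8000.
u_2 = w_2 + 1.8000·e_1 = (-1.2800, -1.3600, 0.2800, -0.4400).

u_2 = (-1.2800, -1.3600, 0.2800, -0.4400)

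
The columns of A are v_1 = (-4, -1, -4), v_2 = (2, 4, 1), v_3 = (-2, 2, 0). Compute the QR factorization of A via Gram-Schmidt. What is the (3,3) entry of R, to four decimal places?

v_1 = (-4, -1, -4); ‖v_1‖ = 5.7446, so e_1 = (-0.6963, -0.1741, -0.6963).
e_1·v_2 = (-0.6963)·2 + (-0.1741)·4 + (-0.6963)·1 = -2.7852.
u_2 = v_2 + 2.7852·e_1 = (0.0606, 3.5152, -0.9394).
‖u_2‖ = 3.6390, so e_2 = (0.0167, 0.9660, -0.2581).
e_1·v_3 = (-0.6963)·(-2) + (-0.1741)·2 + (-0.6963)·0 = 1.0445; e_2·v_3 = 0.0167·(-2) + 0.9660·2 + (-0.2581)·0 = 1.8986.
u_3 = v_3 − 1.0445·e_1 − 1.8986·e_2 = (-1.3043, 0.3478, 1.2174).
r_{33} = ‖u_3‖ = 1.8178.

r_{33} = 1.8178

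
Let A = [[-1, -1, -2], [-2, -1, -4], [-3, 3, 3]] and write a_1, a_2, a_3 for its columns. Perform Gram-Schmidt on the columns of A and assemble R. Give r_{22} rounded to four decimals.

a_1 = (-1, -2, -3); ‖a_1‖ = 3.7417, so e_1 = (-0.2673, -0.5345, -0.8018).
e_1·a_2 = (-0.2673)·(-1) + (-0.5345)·(-1) + (-0.8018)·3 = -1.6036.
u_2 = a_2 + 1.6036·e_1 = (-1.4286, -1.8571, 1.7143).
r_{22} = ‖u_2‖ = 2.9032.

r_{22} = 2.9032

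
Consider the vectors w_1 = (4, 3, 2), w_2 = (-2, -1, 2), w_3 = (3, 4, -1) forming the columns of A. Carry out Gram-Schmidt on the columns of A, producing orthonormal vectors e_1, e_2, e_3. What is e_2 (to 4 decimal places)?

w_1 = (4, 3, 2); ‖w_1‖ = 5.3852, so e_1 = (0.7428, 0.5571, 0.3714).
e_1·w_2 = 0.7428·(-2) + 0.5571·(-1) + 0.3714·2 = -1.2999.
u_2 = w_2 + 1.2999·e_1 = (-1.0345, -0.2759, 2.4828).
‖u_2‖ = 2.7038, so e_2 = (-0.3826, -0.1020, 0.9183).

e_2 = (-0.3826, -0.1020, 0.9183)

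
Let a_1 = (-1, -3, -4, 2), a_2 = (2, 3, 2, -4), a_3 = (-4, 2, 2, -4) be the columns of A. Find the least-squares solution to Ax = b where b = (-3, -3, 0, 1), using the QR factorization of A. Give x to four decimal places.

x = (-0.0271, -0.8198, 0.4067)

e_1 = a_1/‖a_1‖ = (-1, -3, -4, 2)/5.4772 = (-0.1826, -0.5477, -0.7303, 0.3651).
r_{12} = e_1·a_2 = -4.9295.
u_2 = a_2 + 4.9295·e_1 = (1.1000, 0.3000, -1.6000, -2.2000).
‖u_2‖ = 2.9496, so e_2 = (0.3729, 0.1017, -0.5425, -0.7459).
r_{13} = e_1·a_3 = -3.2863; r_{23} = e_2·a_3 = 0.6103.
u_3 = a_3 + 3.2863·e_1 − 0.6103·e_2 = (-4.8276, 0.1379, -0.0690, -2.3448).
‖u_3‖ = 5.3691, so e_3 = (-0.8991, 0.0257, -0.0128, -0.4367).
Qᵀb = (2.5560, -2.1698, 2.1836).
Back-substitute: x_3 = 2.1836/5.3691 = 0.4067.
x_2 = (-2.1698 − 0.6103·0.4067)/2.9496 = -0.8198.
x_1 = (2.5560 + 4.9295·(-0.8198) + 3.2863·0.4067)/5.4772 = -0.0271.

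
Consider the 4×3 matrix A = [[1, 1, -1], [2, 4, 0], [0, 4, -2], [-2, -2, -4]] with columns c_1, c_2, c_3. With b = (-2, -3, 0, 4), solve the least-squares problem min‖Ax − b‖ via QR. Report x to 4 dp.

x = (-1.7000, 0.0000, -0.1000)

q_1 = c_1/‖c_1‖ = (1, 2, 0, -2)/3.0000 = (0.3333, 0.6667, 0.0000, -0.6667).
r_{12} = q_1·c_2 = 4.3333.
u_2 = c_2 − 4.3333·q_1 = (-0.4444, 1.1111, 4.0000, 0.8889).
‖u_2‖ = 4.2687, so q_2 = (-0.1041, 0.2603, 0.9370, 0.2082).
r_{13} = q_1·c_3 = 2.3333; r_{23} = q_2·c_3 = -2.6029.
u_3 = c_3 − 2.3333·q_1 + 2.6029·q_2 = (-2.0488, -0.8780, 0.4390, -1.9024).
‖u_3‖ = 2.9632, so q_3 = (-0.6914, -0.2963, 0.1482, -0.6420).
Qᵀb = (-5.3333, 0.2603, -0.2963).
Back-substitute: x_3 = -0.2963/2.9632 = -0.1000.
x_2 = (0.2603 + 2.6029·(-0.1000))/4.2687 = 0.0000.
x_1 = (-5.3333 − 4.3333·0.0000 − 2.3333·(-0.1000))/3.0000 = -1.7000.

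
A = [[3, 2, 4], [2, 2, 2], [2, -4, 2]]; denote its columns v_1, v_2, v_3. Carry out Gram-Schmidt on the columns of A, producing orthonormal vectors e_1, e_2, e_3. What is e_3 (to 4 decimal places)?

e_1 = v_1/‖v_1‖ = (3, 2, 2)/4.1231 = (0.7276, 0.4851, 0.4851).
r_{12} = e_1·v_2 = 0.4851.
u_2 = v_2 − 0.4851·e_1 = (1.6471, 1.7647, -4.2353).
‖u_2‖ = 4.8749, so e_2 = (0.3379, 0.3620, -0.8688).
r_{13} = e_1·v_3 = 4.8507; r_{23} = e_2·v_3 = 0.3379.
u_3 = v_3 − 4.8507·e_1 − 0.3379·e_2 = (0.3564, -0.4752, -0.0594).
‖u_3‖ = 0.5970, so e_3 = (0.5970, -0.7960, -0.0995).

e_3 = (0.5970, -0.7960, -0.0995)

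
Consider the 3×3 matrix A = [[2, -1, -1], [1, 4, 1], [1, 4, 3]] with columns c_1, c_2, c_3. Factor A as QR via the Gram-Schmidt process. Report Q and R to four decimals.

e_1 = c_1/‖c_1‖ = (2, 1, 1)/2.4495 = (0.8165, 0.4082, 0.4082).
r_{12} = e_1·c_2 = 2.4495.
u_2 = c_2 − 2.4495·e_1 = (-3.0000, 3.0000, 3.0000).
‖u_2‖ = 5.1962, so e_2 = (-0.5774, 0.5774, 0.5774).
r_{13} = e_1·c_3 = 0.8165; r_{23} = e_2·c_3 = 2.8868.
u_3 = c_3 − 0.8165·e_1 − 2.8868·e_2 = (0.0000, -1.0000, 1.0000).
‖u_3‖ = 1.4142, so e_3 = (0.0000, -0.7071, 0.7071).

Q = [[0.8165, -0.5774, 0.0000], [0.4082, 0.5774, -0.7071], [0.4082, 0.5774, 0.7071]], R = [[2.4495, 2.4495, 0.8165], [0.0000, 5.1962, 2.8868], [0.0000, 0.0000, 1.4142]]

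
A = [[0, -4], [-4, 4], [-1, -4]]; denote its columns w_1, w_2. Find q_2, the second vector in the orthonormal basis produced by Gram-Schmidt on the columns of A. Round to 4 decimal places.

w_1 = (0, -4, -1); ‖w_1‖ = 4.1231, so q_1 = (0.0000, -0.9701, -0.2425).
q_1·w_2 = 0.0000·(-4) + (-0.9701)·4 + (-0.2425)·(-4) = -2.9104.
u_2 = w_2 + 2.9104·q_1 = (-4.0000, 1.1765, -4.7059).
‖u_2‖ = 6.2872, so q_2 = (-0.6362, 0.1871, -0.7485).

q_2 = (-0.6362, 0.1871, -0.7485)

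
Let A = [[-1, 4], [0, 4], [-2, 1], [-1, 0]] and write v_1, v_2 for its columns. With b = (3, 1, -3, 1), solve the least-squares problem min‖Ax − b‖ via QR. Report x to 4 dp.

v_1 = (-1, 0, -2, -1); ‖v_1‖ = 2.4495, so e_1 = (-0.4082, 0.0000, -0.8165, -0.4082).
e_1·v_2 = (-0.4082)·4 + 0.0000·4 + (-0.8165)·1 + (-0.4082)·0 = -2.4495.
u_2 = v_2 + 2.4495·e_1 = (3.0000, 4.0000, -1.0000, -1.0000).
‖u_2‖ = 5.1962, so e_2 = (0.5774, 0.7698, -0.1925, -0.1925).
Qᵀb = (0.8165, 2.8868).
Back-substitute: x_2 = 2.8868/5.1962 = 0.5556.
x_1 = (0.8165 + 2.4495·0.5556)/2.4495 = 0.8889.

x = (0.8889, 0.5556)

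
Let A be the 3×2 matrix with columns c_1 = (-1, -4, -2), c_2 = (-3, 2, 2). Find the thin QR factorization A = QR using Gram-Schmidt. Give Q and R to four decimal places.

Q = [[-0.2182, -0.9457], [-0.8729, 0.0788], [-0.4364, 0.3152]], R = [[4.5826, -1.9640], [0.0000, 3.6253]]

c_1 = (-1, -4, -2); ‖c_1‖ = 4.5826, so q_1 = (-0.2182, -0.8729, -0.4364).
q_1·c_2 = (-0.2182)·(-3) + (-0.8729)·2 + (-0.4364)·2 = -1.9640.
u_2 = c_2 + 1.9640·q_1 = (-3.4286, 0.2857, 1.1429).
‖u_2‖ = 3.6253, so q_2 = (-0.9457, 0.0788, 0.3152).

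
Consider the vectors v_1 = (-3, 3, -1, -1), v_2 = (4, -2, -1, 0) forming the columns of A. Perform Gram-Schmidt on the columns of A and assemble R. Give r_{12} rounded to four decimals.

r_{12} = -3.8013

v_1 = (-3, 3, -1, -1); ‖v_1‖ = 4.4721, so e_1 = (-0.6708, 0.6708, -0.2236, -0.2236).
r_{12} = e_1·v_2 = -3.8013.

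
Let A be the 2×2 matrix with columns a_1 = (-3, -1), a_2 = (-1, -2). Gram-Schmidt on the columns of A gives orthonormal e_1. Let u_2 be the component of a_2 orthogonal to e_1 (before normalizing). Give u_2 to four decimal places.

a_1 = (-3, -1); ‖a_1‖ = 3.1623, so e_1 = (-0.9487, -0.3162).
e_1·a_2 = (-0.9487)·(-1) + (-0.3162)·(-2) = 1.5811.
u_2 = a_2 − 1.5811·e_1 = (0.5000, -1.5000).

u_2 = (0.5000, -1.5000)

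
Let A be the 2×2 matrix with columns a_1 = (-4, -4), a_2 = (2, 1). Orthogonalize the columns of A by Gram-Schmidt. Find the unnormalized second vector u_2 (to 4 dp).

a_1 = (-4, -4); ‖a_1‖ = 5.6569, so e_1 = (-0.7071, -0.7071).
e_1·a_2 = (-0.7071)·2 + (-0.7071)·1 = -2.1213.
u_2 = a_2 + 2.1213·e_1 = (0.5000, -0.5000).

u_2 = (0.5000, -0.5000)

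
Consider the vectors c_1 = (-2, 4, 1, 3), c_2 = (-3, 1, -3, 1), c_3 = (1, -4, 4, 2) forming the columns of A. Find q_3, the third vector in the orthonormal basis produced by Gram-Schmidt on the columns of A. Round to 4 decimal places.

c_1 = (-2, 4, 1, 3); ‖c_1‖ = 5.4772, so q_1 = (-0.3651, 0.7303, 0.1826, 0.5477).
q_1·c_2 = (-0.3651)·(-3) + 0.7303·1 + 0.1826·(-3) + 0.5477·1 = 1.8257.
u_2 = c_2 − 1.8257·q_1 = (-2.3333, -0.3333, -3.3333, 0.0000).
‖u_2‖ = 4.0825, so q_2 = (-0.5715, -0.0816, -0.8165, 0.0000).
q_1·c_3 = (-0.3651)·1 + 0.7303·(-4) + 0.1826·4 + 0.5477·2 = -1.4606; q_2·c_3 = (-0.5715)·1 + (-0.0816)·(-4) + (-0.8165)·4 + 0.0000·2 = -3.5109.
u_3 = c_3 + 1.4606·q_1 + 3.5109·q_2 = (-1.5400, -3.2200, 1.4000, 2.8000).
‖u_3‖ = 4.7476, so q_3 = (-0.3244, -0.6782, 0.2949, 0.5898).

q_3 = (-0.3244, -0.6782, 0.2949, 0.5898)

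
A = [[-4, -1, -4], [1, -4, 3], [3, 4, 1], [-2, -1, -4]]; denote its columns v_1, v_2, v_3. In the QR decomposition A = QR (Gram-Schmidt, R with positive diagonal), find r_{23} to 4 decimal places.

e_1 = v_1/‖v_1‖ = (-4, 1, 3, -2)/5.4772 = (-0.7303, 0.1826, 0.5477, -0.3651).
r_{12} = e_1·v_2 = 2.5560.
u_2 = v_2 − 2.5560·e_1 = (0.8667, -4.4667, 2.6000, -0.0667).
‖u_2‖ = 5.2409, so e_2 = (0.1654, -0.8523, 0.4961, -0.0127).
r_{23} = e_2·v_3 = -2.6713.

r_{23} = -2.6713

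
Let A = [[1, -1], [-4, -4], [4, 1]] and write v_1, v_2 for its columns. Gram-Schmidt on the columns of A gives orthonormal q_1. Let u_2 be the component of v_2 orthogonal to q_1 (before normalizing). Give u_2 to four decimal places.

u_2 = (-1.5758, -1.6970, -1.3030)

v_1 = (1, -4, 4); ‖v_1‖ = 5.7446, so q_1 = (0.1741, -0.6963, 0.6963).
q_1·v_2 = 0.1741·(-1) + (-0.6963)·(-4) + 0.6963·1 = 3.3075.
u_2 = v_2 − 3.3075·q_1 = (-1.5758, -1.6970, -1.3030).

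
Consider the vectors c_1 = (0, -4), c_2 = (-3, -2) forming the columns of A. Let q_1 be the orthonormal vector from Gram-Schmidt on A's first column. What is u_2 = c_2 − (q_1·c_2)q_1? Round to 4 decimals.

c_1 = (0, -4); ‖c_1‖ = 4.0000, so q_1 = (0.0000, -1.0000).
q_1·c_2 = 0.0000·(-3) + (-1.0000)·(-2) = 2.0000.
u_2 = c_2 − 2.0000·q_1 = (-3.0000, 0.0000).

u_2 = (-3.0000, 0.0000)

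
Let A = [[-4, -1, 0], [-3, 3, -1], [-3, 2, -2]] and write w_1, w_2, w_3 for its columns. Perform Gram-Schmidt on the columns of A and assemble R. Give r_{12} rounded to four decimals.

q_1 = w_1/‖w_1‖ = (-4, -3, -3)/5.8310 = (-0.6860, -0.5145, -0.5145).
r_{12} = q_1·w_2 = -1.8865.

r_{12} = -1.8865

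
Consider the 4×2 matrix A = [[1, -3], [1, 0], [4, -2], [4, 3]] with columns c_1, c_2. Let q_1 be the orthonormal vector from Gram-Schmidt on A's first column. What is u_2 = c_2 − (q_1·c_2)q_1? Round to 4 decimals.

c_1 = (1, 1, 4, 4); ‖c_1‖ = 5.8310, so q_1 = (0.1715, 0.1715, 0.6860, 0.6860).
q_1·c_2 = 0.1715·(-3) + 0.1715·0 + 0.6860·(-2) + 0.6860·3 = 0.1715.
u_2 = c_2 − 0.1715·q_1 = (-3.0294, -0.0294, -2.1176, 2.8824).

u_2 = (-3.0294, -0.0294, -2.1176, 2.8824)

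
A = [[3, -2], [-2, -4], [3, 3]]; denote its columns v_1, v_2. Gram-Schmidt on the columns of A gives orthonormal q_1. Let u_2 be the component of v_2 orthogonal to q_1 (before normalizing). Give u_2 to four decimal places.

u_2 = (-3.5000, -3.0000, 1.5000)

v_1 = (3, -2, 3); ‖v_1‖ = 4.6904, so q_1 = (0.6396, -0.4264, 0.6396).
q_1·v_2 = 0.6396·(-2) + (-0.4264)·(-4) + 0.6396·3 = 2.3452.
u_2 = v_2 − 2.3452·q_1 = (-3.5000, -3.0000, 1.5000).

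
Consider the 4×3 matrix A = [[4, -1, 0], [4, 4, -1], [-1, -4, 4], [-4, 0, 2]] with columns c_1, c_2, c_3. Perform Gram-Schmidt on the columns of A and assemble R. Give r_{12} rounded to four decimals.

q_1 = c_1/‖c_1‖ = (4, 4, -1, -4)/7.0000 = (0.5714, 0.5714, -0.1429, -0.5714).
r_{12} = q_1·c_2 = 2.2857.

r_{12} = 2.2857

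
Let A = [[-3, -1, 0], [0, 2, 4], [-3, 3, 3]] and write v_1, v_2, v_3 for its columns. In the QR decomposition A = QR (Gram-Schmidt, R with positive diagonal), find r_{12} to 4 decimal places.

r_{12} = -1.4142

v_1 = (-3, 0, -3); ‖v_1‖ = 4.2426, so e_1 = (-0.7071, 0.0000, -0.7071).
r_{12} = e_1·v_2 = -1.4142.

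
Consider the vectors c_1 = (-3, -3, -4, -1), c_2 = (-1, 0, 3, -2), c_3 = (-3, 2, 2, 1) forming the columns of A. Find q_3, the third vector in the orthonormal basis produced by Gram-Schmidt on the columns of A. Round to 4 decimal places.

q_3 = (-0.7345, 0.4659, 0.0797, 0.4869)

c_1 = (-3, -3, -4, -1); ‖c_1‖ = 5.9161, so q_1 = (-0.5071, -0.5071, -0.6761, -0.1690).
q_1·c_2 = (-0.5071)·(-1) + (-0.5071)·0 + (-0.6761)·3 + (-0.1690)·(-2) = -1.1832.
u_2 = c_2 + 1.1832·q_1 = (-1.6000, -0.6000, 2.2000, -2.2000).
‖u_2‖ = 3.5496, so q_2 = (-0.4507, -0.1690, 0.6198, -0.6198).
q_1·c_3 = (-0.5071)·(-3) + (-0.5071)·2 + (-0.6761)·2 + (-0.1690)·1 = -1.0142; q_2·c_3 = (-0.4507)·(-3) + (-0.1690)·2 + 0.6198·2 + (-0.6198)·1 = 1.6340.
u_3 = c_3 + 1.0142·q_1 − 1.6340·q_2 = (-2.7778, 1.7619, 0.3016, 1.8413).
‖u_3‖ = 3.7817, so q_3 = (-0.7345, 0.4659, 0.0797, 0.4869).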